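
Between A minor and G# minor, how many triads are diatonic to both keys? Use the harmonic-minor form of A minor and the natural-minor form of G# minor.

1

Diatonic triads of A minor (harmonic minor): A minor (i), B diminished (ii°), C augmented (III+), D minor (iv), E major (V), F major (VI), G# diminished (vii°).
Diatonic triads of G# minor (natural minor): G# minor (i), A# diminished (ii°), B major (III), C# minor (iv), D# minor (v), E major (VI), F# major (VII).
Matching root and quality in both lists: E major.
That gives 1 common triad.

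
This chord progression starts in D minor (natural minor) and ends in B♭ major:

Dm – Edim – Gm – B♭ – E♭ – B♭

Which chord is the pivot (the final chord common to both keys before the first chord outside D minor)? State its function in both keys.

B♭ — VI in D minor, I in B♭ major

Chords diatonic to D minor: Dm, Edim, F, Gm, Am, B♭, C.
Reading the progression, the first chord not in that set is E♭, so the modulation leaves D minor there.
The chord immediately before E♭ is B♭, which is diatonic to both keys: VI in D minor and I in B♭ major.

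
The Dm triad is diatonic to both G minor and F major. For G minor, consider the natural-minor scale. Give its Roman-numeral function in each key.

The scale of G minor (natural minor) is G A Bb C D Eb F; D is degree 5, and the triad built there (D-F-A) is minor, so it is v.
The scale of F major is F G A Bb C D E; D is degree 6, and the triad built there (D-F-A) is minor, so it is vi.

v in G minor; vi in F major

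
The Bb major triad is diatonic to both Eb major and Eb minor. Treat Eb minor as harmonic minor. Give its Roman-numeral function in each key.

V in Eb major; V in Eb minor

The scale of Eb major is Eb F G Ab Bb C D; Bb is degree 5, and the triad built there (Bb-D-F) is major, so it is V.
The scale of Eb minor (harmonic minor) is Eb F Gb Ab Bb Cb D; Bb is degree 5, and the triad built there (Bb-D-F) is major, so it is V.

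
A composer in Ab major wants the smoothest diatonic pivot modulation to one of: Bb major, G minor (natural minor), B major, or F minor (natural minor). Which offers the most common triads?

Triads of Ab major: Ab major (I), Bb minor (ii), C minor (iii), Db major (IV), Eb major (V), F minor (vi), G diminished (vii°).
Bb major shares 2: Cm, Eb.
G minor (natural minor) shares 2: Cm, Eb.
B major shares 0: none.
F minor (natural minor) shares 7: Ab, Bbm, Cm, Db, Eb, Fm, Gdim.
The most common triads (7) are shared with F minor.

F minor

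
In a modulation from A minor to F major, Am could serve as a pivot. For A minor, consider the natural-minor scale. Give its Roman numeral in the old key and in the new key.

The scale of A minor (natural minor) is A B C D E F G; A is degree 1, and the triad built there (A-C-E) is minor, so it is i.
The scale of F major is F G A Bb C D E; A is degree 3, and the triad built there (A-C-E) is minor, so it is iii.

i in A minor; iii in F major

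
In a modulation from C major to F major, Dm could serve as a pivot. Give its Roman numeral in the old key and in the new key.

The scale of C major is C D E F G A B; D is degree 2, and the triad built there (D-F-A) is minor, so it is ii.
The scale of F major is F G A Bb C D E; D is degree 6, and the triad built there (D-F-A) is minor, so it is vi.

ii in C major; vi in F major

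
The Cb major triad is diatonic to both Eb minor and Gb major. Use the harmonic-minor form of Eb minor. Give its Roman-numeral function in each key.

The scale of Eb minor (harmonic minor) is Eb F Gb Ab Bb Cb D; Cb is degree 6, and the triad built there (Cb-Eb-Gb) is major, so it is VI.
The scale of Gb major is Gb Ab Bb Cb Db Eb F; Cb is degree 4, and the triad built there (Cb-Eb-Gb) is major, so it is IV.

VI in Eb minor; IV in Gb major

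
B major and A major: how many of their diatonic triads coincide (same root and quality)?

2

Diatonic triads of B major: B major (I), C# minor (ii), D# minor (iii), E major (IV), F# major (V), G# minor (vi), A# diminished (vii°).
Diatonic triads of A major: A major (I), B minor (ii), C# minor (iii), D major (IV), E major (V), F# minor (vi), G# diminished (vii°).
Matching root and quality in both lists: C# minor, E major.
That gives 2 common triads.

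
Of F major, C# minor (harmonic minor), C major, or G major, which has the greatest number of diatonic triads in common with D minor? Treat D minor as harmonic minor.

Triads of D minor (harmonic minor): Dm (i), Edim (ii°), Faug (III+), Gm (iv), A (V), Bb (VI), C#dim (vii°).
F major shares 4: Dm, Edim, Gm, Bb.
C# minor (harmonic minor) shares 1: A.
C major shares 1: Dm.
G major shares 0: none.
The most common triads (4) are shared with F major.

F major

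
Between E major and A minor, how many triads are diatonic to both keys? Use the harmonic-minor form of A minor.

Diatonic triads of E major: E major (I), F# minor (ii), G# minor (iii), A major (IV), B major (V), C# minor (vi), D# diminished (vii°).
Diatonic triads of A minor (harmonic minor): A minor (i), B diminished (ii°), C augmented (III+), D minor (iv), E major (V), F major (VI), G# diminished (vii°).
Matching root and quality in both lists: E major.
That gives 1 common triad.

1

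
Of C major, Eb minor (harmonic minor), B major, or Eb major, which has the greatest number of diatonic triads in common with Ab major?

Triads of Ab major: Ab major (I), Bb minor (ii), C minor (iii), Db major (IV), Eb major (V), F minor (vi), G diminished (vii°).
C major shares 0: none.
Eb minor (harmonic minor) shares 0: none.
B major shares 0: none.
Eb major shares 4: Ab, Cm, Eb, Fm.
The most common triads (4) are shared with Eb major.

Eb major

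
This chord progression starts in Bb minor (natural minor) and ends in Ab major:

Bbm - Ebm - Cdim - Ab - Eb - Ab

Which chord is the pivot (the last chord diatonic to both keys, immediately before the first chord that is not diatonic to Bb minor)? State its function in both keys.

Chords diatonic to Bb minor: Bbm, Cdim, Db, Ebm, Fm, Gb, Ab.
Reading the progression, the first chord not in that set is Eb, so the modulation leaves Bb minor there.
The chord immediately before Eb is Ab, which is diatonic to both keys: VII in Bb minor and I in Ab major.

Ab — VII in Bb minor, I in Ab major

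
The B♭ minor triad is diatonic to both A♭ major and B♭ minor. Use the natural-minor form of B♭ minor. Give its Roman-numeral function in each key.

ii in A♭ major; i in B♭ minor

The scale of A♭ major is A♭ B♭ C D♭ E♭ F G; B♭ is degree 2, and the triad built there (B♭-D♭-F) is minor, so it is ii.
The scale of B♭ minor (natural minor) is B♭ C D♭ E♭ F G♭ A♭; B♭ is degree 1, and the triad built there (B♭-D♭-F) is minor, so it is i.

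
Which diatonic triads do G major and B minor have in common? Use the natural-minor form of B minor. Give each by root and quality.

Triads in G major: G (I), Am (ii), Bm (iii), C (IV), D (V), Em (vi), F#dim (vii°).
Triads in B minor (natural minor): Bm (i), C#dim (ii°), D (III), Em (iv), F#m (v), G (VI), A (VII).
Shared triads with their functions: G (I in G major, VI in B minor); Bm (iii in G major, i in B minor); D (V in G major, III in B minor); Em (vi in G major, iv in B minor).

G, Bm, D, Em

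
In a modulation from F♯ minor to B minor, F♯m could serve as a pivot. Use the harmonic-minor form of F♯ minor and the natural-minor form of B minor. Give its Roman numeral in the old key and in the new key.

The scale of F♯ minor (harmonic minor) is F♯ G♯ A B C♯ D E♯; F♯ is degree 1, and the triad built there (F♯-A-C♯) is minor, so it is i.
The scale of B minor (natural minor) is B C♯ D E F♯ G A; F♯ is degree 5, and the triad built there (F♯-A-C♯) is minor, so it is v.

i in F♯ minor; v in B minor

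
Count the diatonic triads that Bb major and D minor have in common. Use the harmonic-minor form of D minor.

3

Diatonic triads of Bb major: Bb major (I), C minor (ii), D minor (iii), Eb major (IV), F major (V), G minor (vi), A diminished (vii°).
Diatonic triads of D minor (harmonic minor): D minor (i), E diminished (ii°), F augmented (III+), G minor (iv), A major (V), Bb major (VI), C# diminished (vii°).
Matching root and quality in both lists: Bb major, D minor, G minor.
That gives 3 common triads.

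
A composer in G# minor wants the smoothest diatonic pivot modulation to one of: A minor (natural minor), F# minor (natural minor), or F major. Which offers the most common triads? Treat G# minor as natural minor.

F# minor

Triads of G# minor (natural minor): G#m (i), A#dim (ii°), B (III), C#m (iv), D#m (v), E (VI), F# (VII).
A minor (natural minor) shares 0: none.
F# minor (natural minor) shares 2: C#m, E.
F major shares 0: none.
The most common triads (2) are shared with F# minor.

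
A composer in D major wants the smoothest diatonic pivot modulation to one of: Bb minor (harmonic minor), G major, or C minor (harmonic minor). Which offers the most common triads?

G major

Triads of D major: D (I), Em (ii), F#m (iii), G (IV), A (V), Bm (vi), C#dim (vii°).
Bb minor (harmonic minor) shares 0: none.
G major shares 4: D, Em, G, Bm.
C minor (harmonic minor) shares 1: G.
The most common triads (4) are shared with G major.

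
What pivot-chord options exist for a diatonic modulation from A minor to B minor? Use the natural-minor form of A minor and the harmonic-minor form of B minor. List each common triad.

Triads in A minor (natural minor): Am (i), Bdim (ii°), C (III), Dm (iv), Em (v), F (VI), G (VII).
Triads in B minor (harmonic minor): Bm (i), C#dim (ii°), Daug (III+), Em (iv), F# (V), G (VI), A#dim (vii°).
Shared triads with their functions: Em (v in A minor, iv in B minor); G (VII in A minor, VI in B minor).

Em, G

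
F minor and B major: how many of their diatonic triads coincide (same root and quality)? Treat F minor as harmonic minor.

0

Diatonic triads of F minor (harmonic minor): Fm (i), Gdim (ii°), Abaug (III+), Bbm (iv), C (V), Db (VI), Edim (vii°).
Diatonic triads of B major: B (I), C#m (ii), D#m (iii), E (IV), F# (V), G#m (vi), A#dim (vii°).
No triad has the same root and quality in both keys.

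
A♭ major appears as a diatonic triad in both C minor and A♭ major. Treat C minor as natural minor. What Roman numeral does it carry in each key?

The scale of C minor (natural minor) is C D E♭ F G A♭ B♭; A♭ is degree 6, and the triad built there (A♭-C-E♭) is major, so it is VI.
The scale of A♭ major is A♭ B♭ C D♭ E♭ F G; A♭ is degree 1, and the triad built there (A♭-C-E♭) is major, so it is I.

VI in C minor; I in A♭ major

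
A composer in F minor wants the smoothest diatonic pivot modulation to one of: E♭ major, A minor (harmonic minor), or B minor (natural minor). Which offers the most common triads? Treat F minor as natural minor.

Triads of F minor (natural minor): F minor (i), G diminished (ii°), A♭ major (III), B♭ minor (iv), C minor (v), D♭ major (VI), E♭ major (VII).
E♭ major shares 4: Fm, A♭, Cm, E♭.
A minor (harmonic minor) shares 0: none.
B minor (natural minor) shares 0: none.
The most common triads (4) are shared with E♭ major.

E♭ major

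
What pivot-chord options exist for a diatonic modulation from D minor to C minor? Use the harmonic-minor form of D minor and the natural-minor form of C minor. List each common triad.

Triads in D minor (harmonic minor): Dm (i), Edim (ii°), Faug (III+), Gm (iv), A (V), B♭ (VI), C♯dim (vii°).
Triads in C minor (natural minor): Cm (i), Ddim (ii°), E♭ (III), Fm (iv), Gm (v), A♭ (VI), B♭ (VII).
Shared triads with their functions: Gm (iv in D minor, v in C minor); B♭ (VI in D minor, VII in C minor).

Gm, B♭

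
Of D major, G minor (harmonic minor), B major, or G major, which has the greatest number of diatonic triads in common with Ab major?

G minor

Triads of Ab major: Ab (I), Bbm (ii), Cm (iii), Db (IV), Eb (V), Fm (vi), Gdim (vii°).
D major shares 0: none.
G minor (harmonic minor) shares 2: Cm, Eb.
B major shares 0: none.
G major shares 0: none.
The most common triads (2) are shared with G minor.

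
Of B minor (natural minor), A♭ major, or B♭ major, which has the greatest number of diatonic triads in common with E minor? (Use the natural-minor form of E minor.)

Triads of E minor (natural minor): E minor (i), F♯ diminished (ii°), G major (III), A minor (iv), B minor (v), C major (VI), D major (VII).
B minor (natural minor) shares 4: Em, G, Bm, D.
A♭ major shares 0: none.
B♭ major shares 0: none.
The most common triads (4) are shared with B minor.

B minor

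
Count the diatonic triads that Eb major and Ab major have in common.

Diatonic triads of Eb major: Eb (I), Fm (ii), Gm (iii), Ab (IV), Bb (V), Cm (vi), Ddim (vii°).
Diatonic triads of Ab major: Ab (I), Bbm (ii), Cm (iii), Db (IV), Eb (V), Fm (vi), Gdim (vii°).
Matching root and quality in both lists: Eb, Fm, Ab, Cm.
That gives 4 common triads.

4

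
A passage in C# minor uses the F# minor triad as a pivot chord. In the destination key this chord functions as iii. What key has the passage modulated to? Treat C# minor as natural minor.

The numeral iii denotes a minor triad on scale degree 3. With F# on degree 3, the tonic of the new key is D.
Degree 3 carries a minor triad in major keys, so the destination is D major.
Check: the diatonic triads of D major are D (I), Em (ii), F#m (iii), G (IV), A (V), Bm (vi), C#dim (vii°) — F# minor is indeed iii.

D major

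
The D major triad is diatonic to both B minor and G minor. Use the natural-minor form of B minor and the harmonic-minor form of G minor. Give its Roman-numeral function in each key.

The scale of B minor (natural minor) is B C# D E F# G A; D is degree 3, and the triad built there (D-F#-A) is major, so it is III.
The scale of G minor (harmonic minor) is G A Bb C D Eb F#; D is degree 5, and the triad built there (D-F#-A) is major, so it is V.

III in B minor; V in G minor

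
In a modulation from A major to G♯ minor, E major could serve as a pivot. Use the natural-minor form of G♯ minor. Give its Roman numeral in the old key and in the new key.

The scale of A major is A B C♯ D E F♯ G♯; E is degree 5, and the triad built there (E-G♯-B) is major, so it is V.
The scale of G♯ minor (natural minor) is G♯ A♯ B C♯ D♯ E F♯; E is degree 6, and the triad built there (E-G♯-B) is major, so it is VI.

V in A major; VI in G♯ minor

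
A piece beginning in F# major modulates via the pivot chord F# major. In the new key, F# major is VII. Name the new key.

The numeral VII denotes a major triad on scale degree 7. With F# on degree 7, the tonic of the new key is G#.
Degree 7 carries a major triad in natural-minor keys, so the destination is G# minor.
Check: the diatonic triads of G# minor (natural minor) are G#m (i), A#dim (ii°), B (III), C#m (iv), D#m (v), E (VI), F# (VII) — F# major is indeed VII.

G# minor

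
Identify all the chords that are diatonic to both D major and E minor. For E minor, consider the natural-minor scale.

Triads in D major: D major (I), E minor (ii), F# minor (iii), G major (IV), A major (V), B minor (vi), C# diminished (vii°).
Triads in E minor (natural minor): E minor (i), F# diminished (ii°), G major (III), A minor (iv), B minor (v), C major (VI), D major (VII).
Shared triads with their functions: D major (I in D major, VII in E minor); E minor (ii in D major, i in E minor); G major (IV in D major, III in E minor); B minor (vi in D major, v in E minor).

D, Em, G, Bm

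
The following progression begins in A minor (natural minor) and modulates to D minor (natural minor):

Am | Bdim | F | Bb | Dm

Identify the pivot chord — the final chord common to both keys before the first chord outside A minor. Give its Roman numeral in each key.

F — VI in A minor, III in D minor

Chords diatonic to A minor: Am, Bdim, C, Dm, Em, F, G.
Reading the progression, the first chord not in that set is Bb, so the modulation leaves A minor there.
The chord immediately before Bb is F, which is diatonic to both keys: VI in A minor and III in D minor.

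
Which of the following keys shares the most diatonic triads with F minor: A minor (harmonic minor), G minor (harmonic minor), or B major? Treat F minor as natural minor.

G minor

Triads of F minor (natural minor): F minor (i), G diminished (ii°), Ab major (III), Bb minor (iv), C minor (v), Db major (VI), Eb major (VII).
A minor (harmonic minor) shares 0: none.
G minor (harmonic minor) shares 2: Cm, Eb.
B major shares 0: none.
The most common triads (2) are shared with G minor.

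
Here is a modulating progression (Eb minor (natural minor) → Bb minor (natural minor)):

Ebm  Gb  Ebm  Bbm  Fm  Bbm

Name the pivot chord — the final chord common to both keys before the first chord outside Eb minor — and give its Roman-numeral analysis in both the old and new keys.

Chords diatonic to Eb minor: Ebm, Fdim, Gb, Abm, Bbm, Cb, Db.
Reading the progression, the first chord not in that set is Fm, so the modulation leaves Eb minor there.
The chord immediately before Fm is Bbm, which is diatonic to both keys: v in Eb minor and i in Bb minor.

Bbm — v in Eb minor, i in Bb minor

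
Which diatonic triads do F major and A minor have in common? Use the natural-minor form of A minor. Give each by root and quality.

F, Am, C, Dm

Triads in F major: F major (I), G minor (ii), A minor (iii), Bb major (IV), C major (V), D minor (vi), E diminished (vii°).
Triads in A minor (natural minor): A minor (i), B diminished (ii°), C major (III), D minor (iv), E minor (v), F major (VI), G major (VII).
Shared triads with their functions: F major (I in F major, VI in A minor); A minor (iii in F major, i in A minor); C major (V in F major, III in A minor); D minor (vi in F major, iv in A minor).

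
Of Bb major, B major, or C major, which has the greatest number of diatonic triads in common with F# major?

Triads of F# major: F# major (I), G# minor (ii), A# minor (iii), B major (IV), C# major (V), D# minor (vi), E# diminished (vii°).
Bb major shares 0: none.
B major shares 4: F#, G#m, B, D#m.
C major shares 0: none.
The most common triads (4) are shared with B major.

B major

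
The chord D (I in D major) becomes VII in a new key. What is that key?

The numeral VII denotes a major triad on scale degree 7. With D on degree 7, the tonic of the new key is E.
Degree 7 carries a major triad in natural-minor keys, so the destination is E minor.
Check: the diatonic triads of E minor (natural minor) are Em (i), F#dim (ii°), G (III), Am (iv), Bm (v), C (VI), D (VII) — D is indeed VII.

E minor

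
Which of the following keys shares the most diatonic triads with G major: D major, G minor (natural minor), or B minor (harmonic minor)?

Triads of G major: G (I), Am (ii), Bm (iii), C (IV), D (V), Em (vi), F♯dim (vii°).
D major shares 4: G, Bm, D, Em.
G minor (natural minor) shares 0: none.
B minor (harmonic minor) shares 3: G, Bm, Em.
The most common triads (4) are shared with D major.

D major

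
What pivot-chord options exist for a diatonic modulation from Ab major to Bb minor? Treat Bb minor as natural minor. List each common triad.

Ab, Bbm, Db, Fm

Triads in Ab major: Ab (I), Bbm (ii), Cm (iii), Db (IV), Eb (V), Fm (vi), Gdim (vii°).
Triads in Bb minor (natural minor): Bbm (i), Cdim (ii°), Db (III), Ebm (iv), Fm (v), Gb (VI), Ab (VII).
Shared triads with their functions: Ab (I in Ab major, VII in Bb minor); Bbm (ii in Ab major, i in Bb minor); Db (IV in Ab major, III in Bb minor); Fm (vi in Ab major, v in Bb minor).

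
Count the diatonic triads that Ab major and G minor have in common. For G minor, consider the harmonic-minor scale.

Diatonic triads of Ab major: Ab major (I), Bb minor (ii), C minor (iii), Db major (IV), Eb major (V), F minor (vi), G diminished (vii°).
Diatonic triads of G minor (harmonic minor): G minor (i), A diminished (ii°), Bb augmented (III+), C minor (iv), D major (V), Eb major (VI), F# diminished (vii°).
Matching root and quality in both lists: C minor, Eb major.
That gives 2 common triads.

2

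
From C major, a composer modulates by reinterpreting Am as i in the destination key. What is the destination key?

A minor

The numeral i denotes a minor triad on scale degree 1. With A on degree 1, the tonic of the new key is A.
Degree 1 carries a minor triad in minor keys, so the destination is A minor.
Check: the diatonic triads of A minor (natural minor) are Am (i), Bdim (ii°), C (III), Dm (iv), Em (v), F (VI), G (VII) — Am is indeed i.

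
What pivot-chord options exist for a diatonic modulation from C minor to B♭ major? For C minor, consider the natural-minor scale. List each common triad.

Cm, E♭, Gm, B♭

Triads in C minor (natural minor): Cm (i), Ddim (ii°), E♭ (III), Fm (iv), Gm (v), A♭ (VI), B♭ (VII).
Triads in B♭ major: B♭ (I), Cm (ii), Dm (iii), E♭ (IV), F (V), Gm (vi), Adim (vii°).
Shared triads with their functions: Cm (i in C minor, ii in B♭ major); E♭ (III in C minor, IV in B♭ major); Gm (v in C minor, vi in B♭ major); B♭ (VII in C minor, I in B♭ major).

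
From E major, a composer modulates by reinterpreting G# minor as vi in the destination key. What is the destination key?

The numeral vi denotes a minor triad on scale degree 6. With G# on degree 6, the tonic of the new key is B.
Degree 6 carries a minor triad in major keys, so the destination is B major.
Check: the diatonic triads of B major are B (I), C#m (ii), D#m (iii), E (IV), F# (V), G#m (vi), A#dim (vii°) — G# minor is indeed vi.

B major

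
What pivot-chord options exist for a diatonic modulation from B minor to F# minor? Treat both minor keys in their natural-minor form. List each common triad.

Bm, D, F#m, A

Triads in B minor (natural minor): Bm (i), C#dim (ii°), D (III), Em (iv), F#m (v), G (VI), A (VII).
Triads in F# minor (natural minor): F#m (i), G#dim (ii°), A (III), Bm (iv), C#m (v), D (VI), E (VII).
Shared triads with their functions: Bm (i in B minor, iv in F# minor); D (III in B minor, VI in F# minor); F#m (v in B minor, i in F# minor); A (VII in B minor, III in F# minor).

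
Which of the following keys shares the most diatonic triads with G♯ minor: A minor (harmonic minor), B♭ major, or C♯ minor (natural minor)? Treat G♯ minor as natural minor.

Triads of G♯ minor (natural minor): G♯ minor (i), A♯ diminished (ii°), B major (III), C♯ minor (iv), D♯ minor (v), E major (VI), F♯ major (VII).
A minor (harmonic minor) shares 1: E.
B♭ major shares 0: none.
C♯ minor (natural minor) shares 4: G♯m, B, C♯m, E.
The most common triads (4) are shared with C♯ minor.

C♯ minor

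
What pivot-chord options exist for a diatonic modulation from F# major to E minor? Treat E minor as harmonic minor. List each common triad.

B

Triads in F# major: F# (I), G#m (ii), A#m (iii), B (IV), C# (V), D#m (vi), E#dim (vii°).
Triads in E minor (harmonic minor): Em (i), F#dim (ii°), Gaug (III+), Am (iv), B (V), C (VI), D#dim (vii°).
Shared triads with their functions: B (IV in F# major, V in E minor).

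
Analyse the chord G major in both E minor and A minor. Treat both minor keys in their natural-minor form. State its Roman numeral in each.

The scale of E minor (natural minor) is E F# G A B C D; G is degree 3, and the triad built there (G-B-D) is major, so it is III.
The scale of A minor (natural minor) is A B C D E F G; G is degree 7, and the triad built there (G-B-D) is major, so it is VII.

III in E minor; VII in A minor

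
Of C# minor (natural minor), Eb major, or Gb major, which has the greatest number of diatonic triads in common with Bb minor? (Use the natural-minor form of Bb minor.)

Gb major

Triads of Bb minor (natural minor): Bbm (i), Cdim (ii°), Db (III), Ebm (iv), Fm (v), Gb (VI), Ab (VII).
C# minor (natural minor) shares 0: none.
Eb major shares 2: Fm, Ab.
Gb major shares 4: Bbm, Db, Ebm, Gb.
The most common triads (4) are shared with Gb major.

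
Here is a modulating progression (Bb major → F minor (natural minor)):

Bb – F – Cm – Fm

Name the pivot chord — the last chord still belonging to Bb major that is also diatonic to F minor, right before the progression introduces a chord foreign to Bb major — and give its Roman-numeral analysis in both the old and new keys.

Cm — ii in Bb major, v in F minor

Chords diatonic to Bb major: Bb, Cm, Dm, Eb, F, Gm, Adim.
Reading the progression, the first chord not in that set is Fm, so the modulation leaves Bb major there.
The chord immediately before Fm is Cm, which is diatonic to both keys: ii in Bb major and v in F minor.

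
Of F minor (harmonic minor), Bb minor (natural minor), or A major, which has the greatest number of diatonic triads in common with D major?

A major

Triads of D major: D major (I), E minor (ii), F# minor (iii), G major (IV), A major (V), B minor (vi), C# diminished (vii°).
F minor (harmonic minor) shares 0: none.
Bb minor (natural minor) shares 0: none.
A major shares 4: D, F#m, A, Bm.
The most common triads (4) are shared with A major.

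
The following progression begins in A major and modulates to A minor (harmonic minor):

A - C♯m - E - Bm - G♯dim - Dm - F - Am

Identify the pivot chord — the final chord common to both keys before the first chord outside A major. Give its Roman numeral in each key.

Chords diatonic to A major: A, Bm, C♯m, D, E, F♯m, G♯dim.
Reading the progression, the first chord not in that set is Dm, so the modulation leaves A major there.
The chord immediately before Dm is G♯dim, which is diatonic to both keys: vii° in A major and vii° in A minor.

G♯dim — vii° in A major, vii° in A minor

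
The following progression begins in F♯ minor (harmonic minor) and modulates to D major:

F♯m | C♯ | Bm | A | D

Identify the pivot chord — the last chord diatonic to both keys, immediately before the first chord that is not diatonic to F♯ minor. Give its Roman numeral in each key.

Chords diatonic to F♯ minor: F♯m, G♯dim, Aaug, Bm, C♯, D, E♯dim.
Reading the progression, the first chord not in that set is A, so the modulation leaves F♯ minor there.
The chord immediately before A is Bm, which is diatonic to both keys: iv in F♯ minor and vi in D major.

Bm — iv in F♯ minor, vi in D major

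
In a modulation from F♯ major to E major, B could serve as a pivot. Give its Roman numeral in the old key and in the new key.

IV in F♯ major; V in E major

The scale of F♯ major is F♯ G♯ A♯ B C♯ D♯ E♯; B is degree 4, and the triad built there (B-D♯-F♯) is major, so it is IV.
The scale of E major is E F♯ G♯ A B C♯ D♯; B is degree 5, and the triad built there (B-D♯-F♯) is major, so it is V.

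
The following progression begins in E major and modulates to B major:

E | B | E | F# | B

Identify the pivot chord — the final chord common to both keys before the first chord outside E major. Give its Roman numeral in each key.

Chords diatonic to E major: E, F#m, G#m, A, B, C#m, D#dim.
Reading the progression, the first chord not in that set is F#, so the modulation leaves E major there.
The chord immediately before F# is E, which is diatonic to both keys: I in E major and IV in B major.

E — I in E major, IV in B major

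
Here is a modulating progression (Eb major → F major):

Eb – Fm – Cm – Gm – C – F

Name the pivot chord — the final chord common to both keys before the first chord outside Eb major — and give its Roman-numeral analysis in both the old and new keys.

Chords diatonic to Eb major: Eb, Fm, Gm, Ab, Bb, Cm, Ddim.
Reading the progression, the first chord not in that set is C, so the modulation leaves Eb major there.
The chord immediately before C is Gm, which is diatonic to both keys: iii in Eb major and ii in F major.

Gm — iii in Eb major, ii in F major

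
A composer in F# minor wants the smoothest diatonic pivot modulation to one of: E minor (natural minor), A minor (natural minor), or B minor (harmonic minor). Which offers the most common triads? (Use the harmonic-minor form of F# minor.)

Triads of F# minor (harmonic minor): F# minor (i), G# diminished (ii°), A augmented (III+), B minor (iv), C# major (V), D major (VI), E# diminished (vii°).
E minor (natural minor) shares 2: Bm, D.
A minor (natural minor) shares 0: none.
B minor (harmonic minor) shares 1: Bm.
The most common triads (2) are shared with E minor.

E minor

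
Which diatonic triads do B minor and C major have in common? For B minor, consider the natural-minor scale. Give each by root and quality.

Triads in B minor (natural minor): Bm (i), C#dim (ii°), D (III), Em (iv), F#m (v), G (VI), A (VII).
Triads in C major: C (I), Dm (ii), Em (iii), F (IV), G (V), Am (vi), Bdim (vii°).
Shared triads with their functions: Em (iv in B minor, iii in C major); G (VI in B minor, V in C major).

Em, G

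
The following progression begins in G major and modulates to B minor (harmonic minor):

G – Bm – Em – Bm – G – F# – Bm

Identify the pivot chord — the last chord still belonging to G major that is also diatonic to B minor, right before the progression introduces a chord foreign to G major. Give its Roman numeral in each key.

G — I in G major, VI in B minor

Chords diatonic to G major: G, Am, Bm, C, D, Em, F#dim.
Reading the progression, the first chord not in that set is F#, so the modulation leaves G major there.
The chord immediately before F# is G, which is diatonic to both keys: I in G major and VI in B minor.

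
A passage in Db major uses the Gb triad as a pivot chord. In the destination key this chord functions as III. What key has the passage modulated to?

Eb minor

The numeral III denotes a major triad on scale degree 3. With Gb on degree 3, the tonic of the new key is Eb.
Degree 3 carries a major triad in natural-minor keys, so the destination is Eb minor.
Check: the diatonic triads of Eb minor (natural minor) are Ebm (i), Fdim (ii°), Gb (III), Abm (iv), Bbm (v), Cb (VI), Db (VII) — Gb is indeed III.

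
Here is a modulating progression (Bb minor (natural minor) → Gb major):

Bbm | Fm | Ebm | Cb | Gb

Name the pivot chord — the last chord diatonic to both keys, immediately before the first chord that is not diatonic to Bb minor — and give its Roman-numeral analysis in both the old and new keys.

Chords diatonic to Bb minor: Bbm, Cdim, Db, Ebm, Fm, Gb, Ab.
Reading the progression, the first chord not in that set is Cb, so the modulation leaves Bb minor there.
The chord immediately before Cb is Ebm, which is diatonic to both keys: iv in Bb minor and vi in Gb major.

Ebm — iv in Bb minor, vi in Gb major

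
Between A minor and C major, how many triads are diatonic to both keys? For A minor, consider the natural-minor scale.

7

Diatonic triads of A minor (natural minor): Am (i), Bdim (ii°), C (III), Dm (iv), Em (v), F (VI), G (VII).
Diatonic triads of C major: C (I), Dm (ii), Em (iii), F (IV), G (V), Am (vi), Bdim (vii°).
Matching root and quality in both lists: Am, Bdim, C, Dm, Em, F, G.
That gives 7 common triads.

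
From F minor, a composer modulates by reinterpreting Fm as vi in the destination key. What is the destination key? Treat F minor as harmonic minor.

Ab major

The numeral vi denotes a minor triad on scale degree 6. With F on degree 6, the tonic of the new key is Ab.
Degree 6 carries a minor triad in major keys, so the destination is Ab major.
Check: the diatonic triads of Ab major are Ab (I), Bbm (ii), Cm (iii), Db (IV), Eb (V), Fm (vi), Gdim (vii°) — Fm is indeed vi.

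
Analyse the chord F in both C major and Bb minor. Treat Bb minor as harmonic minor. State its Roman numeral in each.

IV in C major; V in Bb minor

The scale of C major is C D E F G A B; F is degree 4, and the triad built there (F-A-C) is major, so it is IV.
The scale of Bb minor (harmonic minor) is Bb C Db Eb F Gb A; F is degree 5, and the triad built there (F-A-C) is major, so it is V.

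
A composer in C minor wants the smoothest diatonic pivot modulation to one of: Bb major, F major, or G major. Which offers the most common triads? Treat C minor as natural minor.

Bb major

Triads of C minor (natural minor): C minor (i), D diminished (ii°), Eb major (III), F minor (iv), G minor (v), Ab major (VI), Bb major (VII).
Bb major shares 4: Cm, Eb, Gm, Bb.
F major shares 2: Gm, Bb.
G major shares 0: none.
The most common triads (4) are shared with Bb major.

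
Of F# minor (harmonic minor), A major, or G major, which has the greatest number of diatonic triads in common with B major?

A major

Triads of B major: B major (I), C# minor (ii), D# minor (iii), E major (IV), F# major (V), G# minor (vi), A# diminished (vii°).
F# minor (harmonic minor) shares 0: none.
A major shares 2: C#m, E.
G major shares 0: none.
The most common triads (2) are shared with A major.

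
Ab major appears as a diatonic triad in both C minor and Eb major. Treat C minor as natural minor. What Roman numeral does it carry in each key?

VI in C minor; IV in Eb major

The scale of C minor (natural minor) is C D Eb F G Ab Bb; Ab is degree 6, and the triad built there (Ab-C-Eb) is major, so it is VI.
The scale of Eb major is Eb F G Ab Bb C D; Ab is degree 4, and the triad built there (Ab-C-Eb) is major, so it is IV.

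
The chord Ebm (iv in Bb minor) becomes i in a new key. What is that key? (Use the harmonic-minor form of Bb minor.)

The numeral i denotes a minor triad on scale degree 1. With Eb on degree 1, the tonic of the new key is Eb.
Degree 1 carries a minor triad in minor keys, so the destination is Eb minor.
Check: the diatonic triads of Eb minor (natural minor) are Ebm (i), Fdim (ii°), Gb (III), Abm (iv), Bbm (v), Cb (VI), Db (VII) — Ebm is indeed i.

Eb minor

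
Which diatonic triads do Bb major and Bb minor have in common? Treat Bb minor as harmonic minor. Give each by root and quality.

F, Adim

Triads in Bb major: Bb (I), Cm (ii), Dm (iii), Eb (IV), F (V), Gm (vi), Adim (vii°).
Triads in Bb minor (harmonic minor): Bbm (i), Cdim (ii°), Dbaug (III+), Ebm (iv), F (V), Gb (VI), Adim (vii°).
Shared triads with their functions: F (V in Bb major, V in Bb minor); Adim (vii° in Bb major, vii° in Bb minor).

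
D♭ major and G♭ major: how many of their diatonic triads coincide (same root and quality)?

4

Diatonic triads of D♭ major: D♭ (I), E♭m (ii), Fm (iii), G♭ (IV), A♭ (V), B♭m (vi), Cdim (vii°).
Diatonic triads of G♭ major: G♭ (I), A♭m (ii), B♭m (iii), C♭ (IV), D♭ (V), E♭m (vi), Fdim (vii°).
Matching root and quality in both lists: D♭, E♭m, G♭, B♭m.
That gives 4 common triads.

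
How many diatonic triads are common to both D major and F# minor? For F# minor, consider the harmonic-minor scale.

3

Diatonic triads of D major: D (I), Em (ii), F#m (iii), G (IV), A (V), Bm (vi), C#dim (vii°).
Diatonic triads of F# minor (harmonic minor): F#m (i), G#dim (ii°), Aaug (III+), Bm (iv), C# (V), D (VI), E#dim (vii°).
Matching root and quality in both lists: D, F#m, Bm.
That gives 3 common triads.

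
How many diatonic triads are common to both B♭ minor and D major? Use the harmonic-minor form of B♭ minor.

0

Diatonic triads of B♭ minor (harmonic minor): B♭m (i), Cdim (ii°), D♭aug (III+), E♭m (iv), F (V), G♭ (VI), Adim (vii°).
Diatonic triads of D major: D (I), Em (ii), F♯m (iii), G (IV), A (V), Bm (vi), C♯dim (vii°).
No triad has the same root and quality in both keys.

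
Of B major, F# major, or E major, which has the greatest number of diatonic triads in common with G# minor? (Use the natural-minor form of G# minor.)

Triads of G# minor (natural minor): G# minor (i), A# diminished (ii°), B major (III), C# minor (iv), D# minor (v), E major (VI), F# major (VII).
B major shares 7: G#m, A#dim, B, C#m, D#m, E, F#.
F# major shares 4: G#m, B, D#m, F#.
E major shares 4: G#m, B, C#m, E.
The most common triads (7) are shared with B major.

B major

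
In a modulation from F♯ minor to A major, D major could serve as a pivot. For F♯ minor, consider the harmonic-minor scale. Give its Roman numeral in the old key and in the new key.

VI in F♯ minor; IV in A major

The scale of F♯ minor (harmonic minor) is F♯ G♯ A B C♯ D E♯; D is degree 6, and the triad built there (D-F♯-A) is major, so it is VI.
The scale of A major is A B C♯ D E F♯ G♯; D is degree 4, and the triad built there (D-F♯-A) is major, so it is IV.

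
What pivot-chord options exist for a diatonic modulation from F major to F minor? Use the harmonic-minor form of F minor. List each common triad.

Triads in F major: F major (I), G minor (ii), A minor (iii), Bb major (IV), C major (V), D minor (vi), E diminished (vii°).
Triads in F minor (harmonic minor): F minor (i), G diminished (ii°), Ab augmented (III+), Bb minor (iv), C major (V), Db major (VI), E diminished (vii°).
Shared triads with their functions: C major (V in F major, V in F minor); E diminished (vii° in F major, vii° in F minor).

C, Edim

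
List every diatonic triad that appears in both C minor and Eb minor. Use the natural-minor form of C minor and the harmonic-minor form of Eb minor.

Ddim, Bb

Triads in C minor (natural minor): Cm (i), Ddim (ii°), Eb (III), Fm (iv), Gm (v), Ab (VI), Bb (VII).
Triads in Eb minor (harmonic minor): Ebm (i), Fdim (ii°), Gbaug (III+), Abm (iv), Bb (V), Cb (VI), Ddim (vii°).
Shared triads with their functions: Ddim (ii° in C minor, vii° in Eb minor); Bb (VII in C minor, V in Eb minor).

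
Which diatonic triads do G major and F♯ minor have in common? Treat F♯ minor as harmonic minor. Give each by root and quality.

Triads in G major: G major (I), A minor (ii), B minor (iii), C major (IV), D major (V), E minor (vi), F♯ diminished (vii°).
Triads in F♯ minor (harmonic minor): F♯ minor (i), G♯ diminished (ii°), A augmented (III+), B minor (iv), C♯ major (V), D major (VI), E♯ diminished (vii°).
Shared triads with their functions: B minor (iii in G major, iv in F♯ minor); D major (V in G major, VI in F♯ minor).

Bm, D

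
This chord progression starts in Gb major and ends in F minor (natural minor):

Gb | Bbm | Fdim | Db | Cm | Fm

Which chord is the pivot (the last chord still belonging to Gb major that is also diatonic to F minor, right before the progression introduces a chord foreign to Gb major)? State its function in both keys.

Chords diatonic to Gb major: Gb, Abm, Bbm, Cb, Db, Ebm, Fdim.
Reading the progression, the first chord not in that set is Cm, so the modulation leaves Gb major there.
The chord immediately before Cm is Db, which is diatonic to both keys: V in Gb major and VI in F minor.

Db — V in Gb major, VI in F minor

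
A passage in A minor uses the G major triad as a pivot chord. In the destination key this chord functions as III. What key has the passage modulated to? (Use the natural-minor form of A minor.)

E minor

The numeral III denotes a major triad on scale degree 3. With G on degree 3, the tonic of the new key is E.
Degree 3 carries a major triad in natural-minor keys, so the destination is E minor.
Check: the diatonic triads of E minor (natural minor) are Em (i), F♯dim (ii°), G (III), Am (iv), Bm (v), C (VI), D (VII) — G major is indeed III.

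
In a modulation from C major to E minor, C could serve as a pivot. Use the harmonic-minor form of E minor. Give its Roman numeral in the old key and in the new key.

The scale of C major is C D E F G A B; C is degree 1, and the triad built there (C-E-G) is major, so it is I.
The scale of E minor (harmonic minor) is E F♯ G A B C D♯; C is degree 6, and the triad built there (C-E-G) is major, so it is VI.

I in C major; VI in E minor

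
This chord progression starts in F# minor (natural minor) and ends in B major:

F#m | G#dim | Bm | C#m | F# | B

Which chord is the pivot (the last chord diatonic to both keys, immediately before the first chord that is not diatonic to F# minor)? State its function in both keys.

C#m — v in F# minor, ii in B major

Chords diatonic to F# minor: F#m, G#dim, A, Bm, C#m, D, E.
Reading the progression, the first chord not in that set is F#, so the modulation leaves F# minor there.
The chord immediately before F# is C#m, which is diatonic to both keys: v in F# minor and ii in B major.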